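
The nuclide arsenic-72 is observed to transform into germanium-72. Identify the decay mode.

ΔA = 72 − 72 = 0; ΔZ = 32 − 33 = -1.
A is unchanged and Z drops by 1 — a proton has become a neutron (β⁺ emission or electron capture).

beta-plus decay or electron capture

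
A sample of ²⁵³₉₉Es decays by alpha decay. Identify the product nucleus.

Bk-249

Alpha decay: mass number changes by -4, atomic number by -2.
A: 253 − 4 = 249; Z: 99 − 2 = 97.
Z = 97 is berkelium, so the daughter is ²⁴⁹₉₇Bk.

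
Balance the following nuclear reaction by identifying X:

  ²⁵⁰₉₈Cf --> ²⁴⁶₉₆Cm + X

Conserve mass number: 250 = 246 + A, so A = 4.
Conserve atomic number: 98 = 96 + Z, so Z = 2.
A = 4 and Z = 2 is ⁴₂He — an alpha particle.

alpha particle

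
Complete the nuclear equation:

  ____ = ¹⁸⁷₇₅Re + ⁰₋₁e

Conserve mass number: A = 187 + 0, so A = 187.
Conserve atomic number: Z = 75 − 1, so Z = 74.
Z = 74 is tungsten, so the species is ¹⁸⁷₇₄W.

W-187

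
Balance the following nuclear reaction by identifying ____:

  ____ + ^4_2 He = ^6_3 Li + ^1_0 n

Conserve mass number: A + 4 = 6 + 1, so A = 3.
Conserve atomic number: Z + 2 = 3 + 0, so Z = 1.
A = 3 and Z = 1 is ^3_1 H — a triton.

triton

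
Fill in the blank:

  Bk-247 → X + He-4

Am-243

Conserve mass number: 247 = A + 4, so A = 243.
Conserve atomic number: 97 = Z + 2, so Z = 95.
Z = 95 is americium, so the species is Am-243.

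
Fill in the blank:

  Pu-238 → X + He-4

U-234

Conserve mass number: 238 = A + 4, so A = 234.
Conserve atomic number: 94 = Z + 2, so Z = 92.
Z = 92 is uranium, so the species is U-234.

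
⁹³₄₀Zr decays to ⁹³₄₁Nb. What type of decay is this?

ΔA = 93 − 93 = 0; ΔZ = 41 − 40 = +1.
A is unchanged and Z rises by 1 — a neutron has become a proton (β⁻ decay).

beta-minus decay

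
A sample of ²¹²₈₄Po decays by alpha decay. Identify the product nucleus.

Alpha decay: mass number changes by -4, atomic number by -2.
A: 212 − 4 = 208; Z: 84 − 2 = 82.
Z = 82 is lead, so the daughter is ²⁰⁸₈₂Pb.

Pb-208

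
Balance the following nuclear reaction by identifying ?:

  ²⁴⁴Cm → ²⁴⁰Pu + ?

alpha particle

Conserve mass number: 244 = 240 + A, so A = 4.
Conserve atomic number: 96 = 94 + Z, so Z = 2.
A = 4 and Z = 2 is ⁴He — an alpha particle.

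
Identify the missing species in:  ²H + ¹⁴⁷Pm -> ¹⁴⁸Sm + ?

neutron

Conserve mass number: 2 + 147 = 148 + A, so A = 1.
Conserve atomic number: 1 + 61 = 62 + Z, so Z = 0.
A = 1 and Z = 0 is ¹n — a neutron.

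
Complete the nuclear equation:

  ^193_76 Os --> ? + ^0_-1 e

Ir-193

Conserve mass number: 193 = A + 0, so A = 193.
Conserve atomic number: 76 = Z − 1, so Z = 77.
Z = 77 is iridium, so the species is ^193_77 Ir.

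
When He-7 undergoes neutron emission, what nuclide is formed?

Neutron emission: mass number changes by -1, atomic number by +0.
A: 7 − 1 = 6; Z: 2 = 2.
Z = 2 is helium, so the daughter is He-6.

He-6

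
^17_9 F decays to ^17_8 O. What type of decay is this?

beta-plus decay or electron capture

ΔA = 17 − 17 = 0; ΔZ = 8 − 9 = -1.
A is unchanged and Z drops by 1 — a proton has become a neutron (β⁺ emission or electron capture).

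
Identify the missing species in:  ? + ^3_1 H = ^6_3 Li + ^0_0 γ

He-3

Conserve mass number: A + 3 = 6 + 0, so A = 3.
Conserve atomic number: Z + 1 = 3 + 0, so Z = 2.
Z = 2 is helium, so the species is ^3_2 He.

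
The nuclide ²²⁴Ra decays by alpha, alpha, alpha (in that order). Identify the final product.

Pb-212

Start: (A, Z) = (224, 88).
After α: (220, 86).
After α: (216, 84).
After α: (212, 82).
Z = 82 is lead.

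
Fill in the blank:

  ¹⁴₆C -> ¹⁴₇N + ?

beta-minus particle

Conserve mass number: 14 = 14 + A, so A = 0.
Conserve atomic number: 6 = 7 + Z, so Z = -1.
A = 0 and Z = -1 is ⁰₋₁e — a beta-minus particle.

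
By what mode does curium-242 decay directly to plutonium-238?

alpha decay

ΔA = 238 − 242 = -4; ΔZ = 94 − 96 = -2.
A drops by 4 and Z drops by 2 — the signature of alpha emission.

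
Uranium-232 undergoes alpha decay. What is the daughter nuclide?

Alpha decay: mass number changes by -4, atomic number by -2.
A: 232 − 4 = 228; Z: 92 − 2 = 90.
Z = 90 is thorium, so the daughter is thorium-228.

Th-228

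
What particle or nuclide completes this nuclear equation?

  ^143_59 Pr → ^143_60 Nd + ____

beta-minus particle

Conserve mass number: 143 = 143 + A, so A = 0.
Conserve atomic number: 59 = 60 + Z, so Z = -1.
A = 0 and Z = -1 is ^0_-1 e — a beta-minus particle.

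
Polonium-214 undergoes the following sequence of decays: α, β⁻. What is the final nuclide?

Start: (A, Z) = (214, 84).
After α: (210, 82).
After β⁻: (210, 83).
Z = 83 is bismuth.

Bi-210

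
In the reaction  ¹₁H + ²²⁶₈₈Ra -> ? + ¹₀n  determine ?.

Ac-226

Conserve mass number: 1 + 226 = A + 1, so A = 226.
Conserve atomic number: 1 + 88 = Z + 0, so Z = 89.
Z = 89 is actinium, so the species is ²²⁶₈₉Ac.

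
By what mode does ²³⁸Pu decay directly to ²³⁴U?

alpha decay

ΔA = 234 − 238 = -4; ΔZ = 92 − 94 = -2.
A drops by 4 and Z drops by 2 — the signature of alpha emission.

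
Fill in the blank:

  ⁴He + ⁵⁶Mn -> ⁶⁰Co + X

Conserve mass number: 4 + 56 = 60 + A, so A = 0.
Conserve atomic number: 2 + 25 = 27 + Z, so Z = 0.
A = 0 and Z = 0 is γ — a gamma ray.

gamma ray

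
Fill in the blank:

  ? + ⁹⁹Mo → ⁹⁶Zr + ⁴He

neutron

Conserve mass number: A + 99 = 96 + 4, so A = 1.
Conserve atomic number: Z + 42 = 40 + 2, so Z = 0.
A = 1 and Z = 0 is ¹n — a neutron.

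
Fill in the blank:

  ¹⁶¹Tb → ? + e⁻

Dy-161

Conserve mass number: 161 = A + 0, so A = 161.
Conserve atomic number: 65 = Z − 1, so Z = 66.
Z = 66 is dysprosium, so the species is ¹⁶¹Dy.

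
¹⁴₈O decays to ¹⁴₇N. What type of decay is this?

beta-plus decay or electron capture

ΔA = 14 − 14 = 0; ΔZ = 7 − 8 = -1.
A is unchanged and Z drops by 1 — a proton has become a neutron (β⁺ emission or electron capture).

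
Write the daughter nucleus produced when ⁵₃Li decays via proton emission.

Proton emission: mass number changes by -1, atomic number by -1.
A: 5 − 1 = 4; Z: 3 − 1 = 2.
Z = 2 is helium, so the daughter is ⁴₂He.

He-4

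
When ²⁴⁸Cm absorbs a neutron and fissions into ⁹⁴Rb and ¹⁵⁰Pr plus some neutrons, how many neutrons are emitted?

Conserve mass number: 249 = 94 + 150 + k, so k = 249 − 244 = 5.
Check atomic number: 96 = 37 + 59 + 0 = 96. ✓

5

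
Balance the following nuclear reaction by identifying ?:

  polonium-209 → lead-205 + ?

alpha particle

Conserve mass number: 209 = 205 + A, so A = 4.
Conserve atomic number: 84 = 82 + Z, so Z = 2.
A = 4 and Z = 2 is helium-4 — an alpha particle.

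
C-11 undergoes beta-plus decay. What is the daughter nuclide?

B-11

Beta-plus decay: mass number changes by +0, atomic number by -1.
A: 11 = 11; Z: 6 − 1 = 5.
Z = 5 is boron, so the daughter is B-11.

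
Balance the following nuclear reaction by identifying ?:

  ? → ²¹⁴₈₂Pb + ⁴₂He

Conserve mass number: A = 214 + 4, so A = 218.
Conserve atomic number: Z = 82 + 2, so Z = 84.
Z = 84 is polonium, so the species is ²¹⁸₈₄Po.

Po-218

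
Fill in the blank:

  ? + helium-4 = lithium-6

Conserve mass number: A + 4 = 6, so A = 2.
Conserve atomic number: Z + 2 = 3, so Z = 1.
A = 2 and Z = 1 is hydrogen-2 — a deuteron.

deuteron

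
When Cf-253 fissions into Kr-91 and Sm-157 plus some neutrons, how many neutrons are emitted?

5

Conserve mass number: 253 = 91 + 157 + k, so k = 253 − 248 = 5.
Check atomic number: 98 = 36 + 62 + 0 = 98. ✓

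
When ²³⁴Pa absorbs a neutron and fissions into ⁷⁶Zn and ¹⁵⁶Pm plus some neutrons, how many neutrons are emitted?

3

Conserve mass number: 235 = 76 + 156 + k, so k = 235 − 232 = 3.
Check atomic number: 91 = 30 + 61 + 0 = 91. ✓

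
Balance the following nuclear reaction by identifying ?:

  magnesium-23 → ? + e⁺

Na-23

Conserve mass number: 23 = A + 0, so A = 23.
Conserve atomic number: 12 = Z + 1, so Z = 11.
Z = 11 is sodium, so the species is sodium-23.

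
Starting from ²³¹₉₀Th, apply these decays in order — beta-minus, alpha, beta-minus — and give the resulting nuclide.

Start: (A, Z) = (231, 90).
After β⁻: (231, 91).
After α: (227, 89).
After β⁻: (227, 90).
Z = 90 is thorium.

Th-227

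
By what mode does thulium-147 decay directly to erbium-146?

ΔA = 146 − 147 = -1; ΔZ = 68 − 69 = -1.
A drops by 1 and Z drops by 1 — a proton was emitted.

proton emission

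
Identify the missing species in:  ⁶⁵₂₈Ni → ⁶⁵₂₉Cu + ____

Conserve mass number: 65 = 65 + A, so A = 0.
Conserve atomic number: 28 = 29 + Z, so Z = -1.
A = 0 and Z = -1 is ⁰₋₁e — a beta-minus particle.

beta-minus particle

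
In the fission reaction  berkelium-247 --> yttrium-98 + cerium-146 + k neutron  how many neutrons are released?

3

Conserve mass number: 247 = 98 + 146 + k, so k = 247 − 244 = 3.
Check atomic number: 97 = 39 + 58 + 0 = 97. ✓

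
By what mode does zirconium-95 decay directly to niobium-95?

ΔA = 95 − 95 = 0; ΔZ = 41 − 40 = +1.
A is unchanged and Z rises by 1 — a neutron has become a proton (β⁻ decay).

beta-minus decay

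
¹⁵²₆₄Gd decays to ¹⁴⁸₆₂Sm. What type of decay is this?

ΔA = 148 − 152 = -4; ΔZ = 62 − 64 = -2.
A drops by 4 and Z drops by 2 — the signature of alpha emission.

alpha decay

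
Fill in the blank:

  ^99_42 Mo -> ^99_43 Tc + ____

Conserve mass number: 99 = 99 + A, so A = 0.
Conserve atomic number: 42 = 43 + Z, so Z = -1.
A = 0 and Z = -1 is ^0_-1 e — a beta-minus particle.

beta-minus particle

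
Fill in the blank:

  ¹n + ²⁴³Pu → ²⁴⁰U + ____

alpha particle

Conserve mass number: 1 + 243 = 240 + A, so A = 4.
Conserve atomic number: 0 + 94 = 92 + Z, so Z = 2.
A = 4 and Z = 2 is ⁴He — an alpha particle.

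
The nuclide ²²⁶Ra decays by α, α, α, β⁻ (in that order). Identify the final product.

Bi-214

Start: (A, Z) = (226, 88).
After α: (222, 86).
After α: (218, 84).
After α: (214, 82).
After β⁻: (214, 83).
Z = 83 is bismuth.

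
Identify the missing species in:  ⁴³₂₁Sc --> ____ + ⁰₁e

Conserve mass number: 43 = A + 0, so A = 43.
Conserve atomic number: 21 = Z + 1, so Z = 20.
Z = 20 is calcium, so the species is ⁴³₂₀Ca.

Ca-43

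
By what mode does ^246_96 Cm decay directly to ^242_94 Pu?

alpha decay

ΔA = 242 − 246 = -4; ΔZ = 94 − 96 = -2.
A drops by 4 and Z drops by 2 — the signature of alpha emission.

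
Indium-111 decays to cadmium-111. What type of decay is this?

ΔA = 111 − 111 = 0; ΔZ = 48 − 49 = -1.
A is unchanged and Z drops by 1 — a proton has become a neutron (β⁺ emission or electron capture).

beta-plus decay or electron capture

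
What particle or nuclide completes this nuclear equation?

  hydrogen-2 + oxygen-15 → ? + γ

F-17

Conserve mass number: 2 + 15 = A + 0, so A = 17.
Conserve atomic number: 1 + 8 = Z + 0, so Z = 9.
Z = 9 is fluorine, so the species is fluorine-17.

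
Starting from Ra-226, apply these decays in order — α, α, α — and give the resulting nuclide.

Pb-214

Start: (A, Z) = (226, 88).
After α: (222, 86).
After α: (218, 84).
After α: (214, 82).
Z = 82 is lead.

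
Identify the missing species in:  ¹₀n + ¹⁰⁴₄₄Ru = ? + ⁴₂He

Conserve mass number: 1 + 104 = A + 4, so A = 101.
Conserve atomic number: 0 + 44 = Z + 2, so Z = 42.
Z = 42 is molybdenum, so the species is ¹⁰¹₄₂Mo.

Mo-101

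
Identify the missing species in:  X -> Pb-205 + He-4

Conserve mass number: A = 205 + 4, so A = 209.
Conserve atomic number: Z = 82 + 2, so Z = 84.
Z = 84 is polonium, so the species is Po-209.

Po-209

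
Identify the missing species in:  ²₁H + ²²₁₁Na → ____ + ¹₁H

Na-23

Conserve mass number: 2 + 22 = A + 1, so A = 23.
Conserve atomic number: 1 + 11 = Z + 1, so Z = 11.
Z = 11 is sodium, so the species is ²³₁₁Na.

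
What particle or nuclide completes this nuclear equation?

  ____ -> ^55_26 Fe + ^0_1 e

Co-55

Conserve mass number: A = 55 + 0, so A = 55.
Conserve atomic number: Z = 26 + 1, so Z = 27.
Z = 27 is cobalt, so the species is ^55_27 Co.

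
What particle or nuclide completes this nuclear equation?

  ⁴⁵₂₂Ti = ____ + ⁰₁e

Sc-45

Conserve mass number: 45 = A + 0, so A = 45.
Conserve atomic number: 22 = Z + 1, so Z = 21.
Z = 21 is scandium, so the species is ⁴⁵₂₁Sc.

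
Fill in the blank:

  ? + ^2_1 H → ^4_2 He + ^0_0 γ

deuteron

Conserve mass number: A + 2 = 4 + 0, so A = 2.
Conserve atomic number: Z + 1 = 2 + 0, so Z = 1.
A = 2 and Z = 1 is ^2_1 H — a deuteron.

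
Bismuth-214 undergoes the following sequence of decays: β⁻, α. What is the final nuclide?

Pb-210

Start: (A, Z) = (214, 83).
After β⁻: (214, 84).
After α: (210, 82).
Z = 82 is lead.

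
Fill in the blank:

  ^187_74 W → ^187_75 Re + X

beta-minus particle

Conserve mass number: 187 = 187 + A, so A = 0.
Conserve atomic number: 74 = 75 + Z, so Z = -1.
A = 0 and Z = -1 is ^0_-1 e — a beta-minus particle.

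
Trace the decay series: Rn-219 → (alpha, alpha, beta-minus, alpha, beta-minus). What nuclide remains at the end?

Pb-207

Start: (A, Z) = (219, 86).
After α: (215, 84).
After α: (211, 82).
After β⁻: (211, 83).
After α: (207, 81).
After β⁻: (207, 82).
Z = 82 is lead.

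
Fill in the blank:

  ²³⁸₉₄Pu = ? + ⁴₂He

U-234

Conserve mass number: 238 = A + 4, so A = 234.
Conserve atomic number: 94 = Z + 2, so Z = 92.
Z = 92 is uranium, so the species is ²³⁴₉₂U.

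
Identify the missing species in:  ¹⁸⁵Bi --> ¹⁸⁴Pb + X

proton

Conserve mass number: 185 = 184 + A, so A = 1.
Conserve atomic number: 83 = 82 + Z, so Z = 1.
A = 1 and Z = 1 is ¹H — a proton.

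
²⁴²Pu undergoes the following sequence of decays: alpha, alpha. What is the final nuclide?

Start: (A, Z) = (242, 94).
After α: (238, 92).
After α: (234, 90).
Z = 90 is thorium.

Th-234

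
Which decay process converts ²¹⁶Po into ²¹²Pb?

ΔA = 212 − 216 = -4; ΔZ = 82 − 84 = -2.
A drops by 4 and Z drops by 2 — the signature of alpha emission.

alpha decay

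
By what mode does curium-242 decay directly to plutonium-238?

ΔA = 238 − 242 = -4; ΔZ = 94 − 96 = -2.
A drops by 4 and Z drops by 2 — the signature of alpha emission.

alpha decay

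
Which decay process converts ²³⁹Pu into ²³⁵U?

ΔA = 235 − 239 = -4; ΔZ = 92 − 94 = -2.
A drops by 4 and Z drops by 2 — the signature of alpha emission.

alpha decay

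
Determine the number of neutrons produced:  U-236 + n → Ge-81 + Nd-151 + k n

5

Conserve mass number: 237 = 81 + 151 + k, so k = 237 − 232 = 5.
Check atomic number: 92 = 32 + 60 + 0 = 92. ✓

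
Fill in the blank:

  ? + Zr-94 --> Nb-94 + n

Conserve mass number: A + 94 = 94 + 1, so A = 1.
Conserve atomic number: Z + 40 = 41 + 0, so Z = 1.
A = 1 and Z = 1 is H-1 — a proton.

proton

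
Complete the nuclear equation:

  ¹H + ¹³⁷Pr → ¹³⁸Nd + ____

Conserve mass number: 1 + 137 = 138 + A, so A = 0.
Conserve atomic number: 1 + 59 = 60 + Z, so Z = 0.
A = 0 and Z = 0 is γ — a gamma ray.

gamma ray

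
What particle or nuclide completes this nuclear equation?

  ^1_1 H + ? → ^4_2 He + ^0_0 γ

Conserve mass number: 1 + A = 4 + 0, so A = 3.
Conserve atomic number: 1 + Z = 2 + 0, so Z = 1.
A = 3 and Z = 1 is ^3_1 H — a triton.

triton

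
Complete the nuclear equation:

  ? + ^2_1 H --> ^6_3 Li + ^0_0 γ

alpha particle

Conserve mass number: A + 2 = 6 + 0, so A = 4.
Conserve atomic number: Z + 1 = 3 + 0, so Z = 2.
A = 4 and Z = 2 is ^4_2 He — an alpha particle.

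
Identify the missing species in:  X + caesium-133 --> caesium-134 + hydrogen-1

Conserve mass number: A + 133 = 134 + 1, so A = 2.
Conserve atomic number: Z + 55 = 55 + 1, so Z = 1.
A = 2 and Z = 1 is hydrogen-2 — a deuteron.

deuteron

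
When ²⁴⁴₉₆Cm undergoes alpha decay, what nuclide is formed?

Alpha decay: mass number changes by -4, atomic number by -2.
A: 244 − 4 = 240; Z: 96 − 2 = 94.
Z = 94 is plutonium, so the daughter is ²⁴⁰₉₄Pu.

Pu-240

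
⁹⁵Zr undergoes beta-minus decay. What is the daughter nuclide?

Nb-95

Beta-minus decay: mass number changes by +0, atomic number by +1.
A: 95 = 95; Z: 40 + 1 = 41.
Z = 41 is niobium, so the daughter is ⁹⁵Nb.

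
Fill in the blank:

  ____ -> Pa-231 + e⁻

Conserve mass number: A = 231 + 0, so A = 231.
Conserve atomic number: Z = 91 − 1, so Z = 90.
Z = 90 is thorium, so the species is Th-231.

Th-231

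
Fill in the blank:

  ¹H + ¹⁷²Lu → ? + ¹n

Conserve mass number: 1 + 172 = A + 1, so A = 172.
Conserve atomic number: 1 + 71 = Z + 0, so Z = 72.
Z = 72 is hafnium, so the species is ¹⁷²Hf.

Hf-172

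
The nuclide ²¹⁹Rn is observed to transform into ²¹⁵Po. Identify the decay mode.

ΔA = 215 − 219 = -4; ΔZ = 84 − 86 = -2.
A drops by 4 and Z drops by 2 — the signature of alpha emission.

alpha decay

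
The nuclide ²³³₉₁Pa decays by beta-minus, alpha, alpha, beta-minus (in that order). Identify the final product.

Ac-225

Start: (A, Z) = (233, 91).
After β⁻: (233, 92).
After α: (229, 90).
After α: (225, 88).
After β⁻: (225, 89).
Z = 89 is actinium.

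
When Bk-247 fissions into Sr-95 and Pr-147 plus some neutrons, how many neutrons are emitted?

5

Conserve mass number: 247 = 95 + 147 + k, so k = 247 − 242 = 5.
Check atomic number: 97 = 38 + 59 + 0 = 97. ✓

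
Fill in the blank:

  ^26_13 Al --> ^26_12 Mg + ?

Conserve mass number: 26 = 26 + A, so A = 0.
Conserve atomic number: 13 = 12 + Z, so Z = 1.
A = 0 and Z = 1 is ^0_1 e — a positron.

positron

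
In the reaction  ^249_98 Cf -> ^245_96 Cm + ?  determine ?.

alpha particle

Conserve mass number: 249 = 245 + A, so A = 4.
Conserve atomic number: 98 = 96 + Z, so Z = 2.
A = 4 and Z = 2 is ^4_2 He — an alpha particle.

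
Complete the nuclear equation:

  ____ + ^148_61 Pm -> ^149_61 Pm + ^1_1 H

deuteron

Conserve mass number: A + 148 = 149 + 1, so A = 2.
Conserve atomic number: Z + 61 = 61 + 1, so Z = 1.
A = 2 and Z = 1 is ^2_1 H — a deuteron.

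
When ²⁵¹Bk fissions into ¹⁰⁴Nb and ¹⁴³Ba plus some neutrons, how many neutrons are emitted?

Conserve mass number: 251 = 104 + 143 + k, so k = 251 − 247 = 4.
Check atomic number: 97 = 41 + 56 + 0 = 97. ✓

4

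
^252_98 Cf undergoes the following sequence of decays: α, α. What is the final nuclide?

Pu-244

Start: (A, Z) = (252, 98).
After α: (248, 96).
After α: (244, 94).
Z = 94 is plutonium.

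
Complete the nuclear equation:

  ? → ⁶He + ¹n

He-7

Conserve mass number: A = 6 + 1, so A = 7.
Conserve atomic number: Z = 2 + 0, so Z = 2.
Z = 2 is helium, so the species is ⁷He.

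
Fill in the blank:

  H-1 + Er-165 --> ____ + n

Tm-165

Conserve mass number: 1 + 165 = A + 1, so A = 165.
Conserve atomic number: 1 + 68 = Z + 0, so Z = 69.
Z = 69 is thulium, so the species is Tm-165.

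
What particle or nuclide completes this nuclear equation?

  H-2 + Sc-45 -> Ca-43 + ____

alpha particle

Conserve mass number: 2 + 45 = 43 + A, so A = 4.
Conserve atomic number: 1 + 21 = 20 + Z, so Z = 2.
A = 4 and Z = 2 is He-4 — an alpha particle.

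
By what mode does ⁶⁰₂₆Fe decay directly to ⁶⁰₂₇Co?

beta-minus decay

ΔA = 60 − 60 = 0; ΔZ = 27 − 26 = +1.
A is unchanged and Z rises by 1 — a neutron has become a proton (β⁻ decay).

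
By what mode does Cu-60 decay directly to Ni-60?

beta-plus decay or electron capture

ΔA = 60 − 60 = 0; ΔZ = 28 − 29 = -1.
A is unchanged and Z drops by 1 — a proton has become a neutron (β⁺ emission or electron capture).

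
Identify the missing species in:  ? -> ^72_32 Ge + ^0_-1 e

Ga-72

Conserve mass number: A = 72 + 0, so A = 72.
Conserve atomic number: Z = 32 − 1, so Z = 31.
Z = 31 is gallium, so the species is ^72_31 Ga.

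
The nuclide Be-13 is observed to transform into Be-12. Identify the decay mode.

neutron emission

ΔA = 12 − 13 = -1; ΔZ = 4 − 4 = +0.
A drops by 1 with Z unchanged — a neutron was emitted.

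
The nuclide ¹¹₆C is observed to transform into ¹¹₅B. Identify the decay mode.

beta-plus decay or electron capture

ΔA = 11 − 11 = 0; ΔZ = 5 − 6 = -1.
A is unchanged and Z drops by 1 — a proton has become a neutron (β⁺ emission or electron capture).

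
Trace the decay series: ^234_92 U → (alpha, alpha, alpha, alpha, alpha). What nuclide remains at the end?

Pb-214

Start: (A, Z) = (234, 92).
After α: (230, 90).
After α: (226, 88).
After α: (222, 86).
After α: (218, 84).
After α: (214, 82).
Z = 82 is lead.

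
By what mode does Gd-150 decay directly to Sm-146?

ΔA = 146 − 150 = -4; ΔZ = 62 − 64 = -2.
A drops by 4 and Z drops by 2 — the signature of alpha emission.

alpha decay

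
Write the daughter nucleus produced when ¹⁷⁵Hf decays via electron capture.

Electron capture: mass number changes by +0, atomic number by -1.
A: 175 = 175; Z: 72 − 1 = 71.
Z = 71 is lutetium, so the daughter is ¹⁷⁵Lu.

Lu-175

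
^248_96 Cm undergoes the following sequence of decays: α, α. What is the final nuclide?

U-240

Start: (A, Z) = (248, 96).
After α: (244, 94).
After α: (240, 92).
Z = 92 is uranium.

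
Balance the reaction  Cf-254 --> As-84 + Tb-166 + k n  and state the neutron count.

Conserve mass number: 254 = 84 + 166 + k, so k = 254 − 250 = 4.
Check atomic number: 98 = 33 + 65 + 0 = 98. ✓

4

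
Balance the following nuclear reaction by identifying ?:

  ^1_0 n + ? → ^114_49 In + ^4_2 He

Sb-117

Conserve mass number: 1 + A = 114 + 4, so A = 117.
Conserve atomic number: 0 + Z = 49 + 2, so Z = 51.
Z = 51 is antimony, so the species is ^117_51 Sb.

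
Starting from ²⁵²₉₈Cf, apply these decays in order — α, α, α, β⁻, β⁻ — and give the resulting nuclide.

Start: (A, Z) = (252, 98).
After α: (248, 96).
After α: (244, 94).
After α: (240, 92).
After β⁻: (240, 93).
After β⁻: (240, 94).
Z = 94 is plutonium.

Pu-240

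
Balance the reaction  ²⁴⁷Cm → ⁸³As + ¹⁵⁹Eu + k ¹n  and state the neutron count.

Conserve mass number: 247 = 83 + 159 + k, so k = 247 − 242 = 5.
Check atomic number: 96 = 33 + 63 + 0 = 96. ✓

5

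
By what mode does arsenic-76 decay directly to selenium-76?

beta-minus decay

ΔA = 76 − 76 = 0; ΔZ = 34 − 33 = +1.
A is unchanged and Z rises by 1 — a neutron has become a proton (β⁻ decay).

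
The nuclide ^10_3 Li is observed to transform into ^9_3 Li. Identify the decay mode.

neutron emission

ΔA = 9 − 10 = -1; ΔZ = 3 − 3 = +0.
A drops by 1 with Z unchanged — a neutron was emitted.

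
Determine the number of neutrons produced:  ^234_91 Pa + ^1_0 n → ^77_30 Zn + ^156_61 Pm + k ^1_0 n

Conserve mass number: 235 = 77 + 156 + k, so k = 235 − 233 = 2.
Check atomic number: 91 = 30 + 61 + 0 = 91. ✓

2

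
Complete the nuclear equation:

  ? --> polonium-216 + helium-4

Conserve mass number: A = 216 + 4, so A = 220.
Conserve atomic number: Z = 84 + 2, so Z = 86.
Z = 86 is radon, so the species is radon-220.

Rn-220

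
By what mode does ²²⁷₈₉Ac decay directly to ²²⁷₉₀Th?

beta-minus decay

ΔA = 227 − 227 = 0; ΔZ = 90 − 89 = +1.
A is unchanged and Z rises by 1 — a neutron has become a proton (β⁻ decay).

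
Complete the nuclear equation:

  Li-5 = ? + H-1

He-4

Conserve mass number: 5 = A + 1, so A = 4.
Conserve atomic number: 3 = Z + 1, so Z = 2.
A = 4 and Z = 2 is He-4 — an alpha particle.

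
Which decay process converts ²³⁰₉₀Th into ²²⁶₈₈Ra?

alpha decay

ΔA = 226 − 230 = -4; ΔZ = 88 − 90 = -2.
A drops by 4 and Z drops by 2 — the signature of alpha emission.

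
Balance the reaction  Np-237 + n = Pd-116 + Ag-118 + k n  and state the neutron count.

Conserve mass number: 238 = 116 + 118 + k, so k = 238 − 234 = 4.
Check atomic number: 93 = 46 + 47 + 0 = 93. ✓

4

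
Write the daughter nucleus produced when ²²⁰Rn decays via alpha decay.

Po-216

Alpha decay: mass number changes by -4, atomic number by -2.
A: 220 − 4 = 216; Z: 86 − 2 = 84.
Z = 84 is polonium, so the daughter is ²¹⁶Po.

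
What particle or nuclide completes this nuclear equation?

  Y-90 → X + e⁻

Conserve mass number: 90 = A + 0, so A = 90.
Conserve atomic number: 39 = Z − 1, so Z = 40.
Z = 40 is zirconium, so the species is Zr-90.

Zr-90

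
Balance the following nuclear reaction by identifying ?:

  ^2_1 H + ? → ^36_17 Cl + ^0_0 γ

S-34

Conserve mass number: 2 + A = 36 + 0, so A = 34.
Conserve atomic number: 1 + Z = 17 + 0, so Z = 16.
Z = 16 is sulfur, so the species is ^34_16 S.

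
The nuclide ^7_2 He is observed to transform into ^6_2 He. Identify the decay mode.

ΔA = 6 − 7 = -1; ΔZ = 2 − 2 = +0.
A drops by 1 with Z unchanged — a neutron was emitted.

neutron emission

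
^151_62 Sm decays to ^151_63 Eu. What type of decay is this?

ΔA = 151 − 151 = 0; ΔZ = 63 − 62 = +1.
A is unchanged and Z rises by 1 — a neutron has become a proton (β⁻ decay).

beta-minus decay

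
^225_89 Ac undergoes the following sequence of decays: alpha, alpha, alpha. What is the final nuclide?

Bi-213

Start: (A, Z) = (225, 89).
After α: (221, 87).
After α: (217, 85).
After α: (213, 83).
Z = 83 is bismuth.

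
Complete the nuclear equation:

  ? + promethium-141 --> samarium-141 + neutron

proton

Conserve mass number: A + 141 = 141 + 1, so A = 1.
Conserve atomic number: Z + 61 = 62 + 0, so Z = 1.
A = 1 and Z = 1 is hydrogen-1 — a proton.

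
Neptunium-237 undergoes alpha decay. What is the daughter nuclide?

Alpha decay: mass number changes by -4, atomic number by -2.
A: 237 − 4 = 233; Z: 93 − 2 = 91.
Z = 91 is protactinium, so the daughter is protactinium-233.

Pa-233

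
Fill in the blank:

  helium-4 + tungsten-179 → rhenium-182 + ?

Conserve mass number: 4 + 179 = 182 + A, so A = 1.
Conserve atomic number: 2 + 74 = 75 + Z, so Z = 1.
A = 1 and Z = 1 is hydrogen-1 — a proton.

proton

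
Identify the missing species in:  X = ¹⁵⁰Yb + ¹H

Lu-151

Conserve mass number: A = 150 + 1, so A = 151.
Conserve atomic number: Z = 70 + 1, so Z = 71.
Z = 71 is lutetium, so the species is ¹⁵¹Lu.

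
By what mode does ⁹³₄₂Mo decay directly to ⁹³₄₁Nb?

beta-plus decay or electron capture

ΔA = 93 − 93 = 0; ΔZ = 41 − 42 = -1.
A is unchanged and Z drops by 1 — a proton has become a neutron (β⁺ emission or electron capture).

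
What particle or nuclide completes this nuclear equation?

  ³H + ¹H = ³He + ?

neutron

Conserve mass number: 3 + 1 = 3 + A, so A = 1.
Conserve atomic number: 1 + 1 = 2 + Z, so Z = 0.
A = 1 and Z = 0 is ¹n — a neutron.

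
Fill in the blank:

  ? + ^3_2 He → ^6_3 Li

Conserve mass number: A + 3 = 6, so A = 3.
Conserve atomic number: Z + 2 = 3, so Z = 1.
A = 3 and Z = 1 is ^3_1 H — a triton.

triton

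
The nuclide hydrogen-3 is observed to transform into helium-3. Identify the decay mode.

beta-minus decay

ΔA = 3 − 3 = 0; ΔZ = 2 − 1 = +1.
A is unchanged and Z rises by 1 — a neutron has become a proton (β⁻ decay).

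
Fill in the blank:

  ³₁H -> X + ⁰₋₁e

He-3

Conserve mass number: 3 = A + 0, so A = 3.
Conserve atomic number: 1 = Z − 1, so Z = 2.
Z = 2 is helium, so the species is ³₂He.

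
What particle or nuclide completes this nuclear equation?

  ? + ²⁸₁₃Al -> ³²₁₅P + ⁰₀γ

Conserve mass number: A + 28 = 32 + 0, so A = 4.
Conserve atomic number: Z + 13 = 15 + 0, so Z = 2.
A = 4 and Z = 2 is ⁴₂He — an alpha particle.

alpha particle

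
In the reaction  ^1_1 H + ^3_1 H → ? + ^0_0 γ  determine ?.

He-4

Conserve mass number: 1 + 3 = A + 0, so A = 4.
Conserve atomic number: 1 + 1 = Z + 0, so Z = 2.
A = 4 and Z = 2 is ^4_2 He — an alpha particle.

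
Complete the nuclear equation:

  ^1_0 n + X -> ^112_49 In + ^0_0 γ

In-111

Conserve mass number: 1 + A = 112 + 0, so A = 111.
Conserve atomic number: 0 + Z = 49 + 0, so Z = 49.
Z = 49 is indium, so the species is ^111_49 In.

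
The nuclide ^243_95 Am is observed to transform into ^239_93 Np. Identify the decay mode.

alpha decay

ΔA = 239 − 243 = -4; ΔZ = 93 − 95 = -2.
A drops by 4 and Z drops by 2 — the signature of alpha emission.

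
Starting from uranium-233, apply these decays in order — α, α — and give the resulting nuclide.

Ra-225

Start: (A, Z) = (233, 92).
After α: (229, 90).
After α: (225, 88).
Z = 88 is radium.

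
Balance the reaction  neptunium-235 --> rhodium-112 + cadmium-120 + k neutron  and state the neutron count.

Conserve mass number: 235 = 112 + 120 + k, so k = 235 − 232 = 3.
Check atomic number: 93 = 45 + 48 + 0 = 93. ✓

3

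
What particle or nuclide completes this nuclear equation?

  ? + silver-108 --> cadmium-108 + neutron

proton

Conserve mass number: A + 108 = 108 + 1, so A = 1.
Conserve atomic number: Z + 47 = 48 + 0, so Z = 1.
A = 1 and Z = 1 is hydrogen-1 — a proton.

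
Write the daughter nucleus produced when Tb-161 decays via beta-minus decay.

Dy-161

Beta-minus decay: mass number changes by +0, atomic number by +1.
A: 161 = 161; Z: 65 + 1 = 66.
Z = 66 is dysprosium, so the daughter is Dy-161.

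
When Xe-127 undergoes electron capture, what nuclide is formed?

Electron capture: mass number changes by +0, atomic number by -1.
A: 127 = 127; Z: 54 − 1 = 53.
Z = 53 is iodine, so the daughter is I-127.

I-127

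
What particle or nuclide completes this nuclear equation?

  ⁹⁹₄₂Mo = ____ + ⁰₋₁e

Tc-99

Conserve mass number: 99 = A + 0, so A = 99.
Conserve atomic number: 42 = Z − 1, so Z = 43.
Z = 43 is technetium, so the species is ⁹⁹₄₃Tc.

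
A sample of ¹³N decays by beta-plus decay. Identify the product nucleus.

Beta-plus decay: mass number changes by +0, atomic number by -1.
A: 13 = 13; Z: 7 − 1 = 6.
Z = 6 is carbon, so the daughter is ¹³C.

C-13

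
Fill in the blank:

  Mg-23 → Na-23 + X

positron

Conserve mass number: 23 = 23 + A, so A = 0.
Conserve atomic number: 12 = 11 + Z, so Z = 1.
A = 0 and Z = 1 is e⁺ — a positron.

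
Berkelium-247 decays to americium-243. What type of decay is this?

alpha decay

ΔA = 243 − 247 = -4; ΔZ = 95 − 97 = -2.
A drops by 4 and Z drops by 2 — the signature of alpha emission.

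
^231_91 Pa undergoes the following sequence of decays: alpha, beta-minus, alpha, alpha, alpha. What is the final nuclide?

Start: (A, Z) = (231, 91).
After α: (227, 89).
After β⁻: (227, 90).
After α: (223, 88).
After α: (219, 86).
After α: (215, 84).
Z = 84 is polonium.

Po-215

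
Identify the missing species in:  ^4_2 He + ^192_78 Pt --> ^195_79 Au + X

proton

Conserve mass number: 4 + 192 = 195 + A, so A = 1.
Conserve atomic number: 2 + 78 = 79 + Z, so Z = 1.
A = 1 and Z = 1 is ^1_1 H — a proton.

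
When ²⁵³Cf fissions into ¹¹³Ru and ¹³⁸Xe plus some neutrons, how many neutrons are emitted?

Conserve mass number: 253 = 113 + 138 + k, so k = 253 − 251 = 2.
Check atomic number: 98 = 44 + 54 + 0 = 98. ✓

2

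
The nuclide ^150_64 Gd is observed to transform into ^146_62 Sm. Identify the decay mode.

alpha decay

ΔA = 146 − 150 = -4; ΔZ = 62 − 64 = -2.
A drops by 4 and Z drops by 2 — the signature of alpha emission.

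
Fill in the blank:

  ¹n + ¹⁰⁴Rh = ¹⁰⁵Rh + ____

Conserve mass number: 1 + 104 = 105 + A, so A = 0.
Conserve atomic number: 0 + 45 = 45 + Z, so Z = 0.
A = 0 and Z = 0 is γ — a gamma ray.

gamma ray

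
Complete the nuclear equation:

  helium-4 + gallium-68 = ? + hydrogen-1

Conserve mass number: 4 + 68 = A + 1, so A = 71.
Conserve atomic number: 2 + 31 = Z + 1, so Z = 32.
Z = 32 is germanium, so the species is germanium-71.

Ge-71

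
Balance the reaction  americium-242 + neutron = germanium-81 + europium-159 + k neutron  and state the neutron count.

3

Conserve mass number: 243 = 81 + 159 + k, so k = 243 − 240 = 3.
Check atomic number: 95 = 32 + 63 + 0 = 95. ✓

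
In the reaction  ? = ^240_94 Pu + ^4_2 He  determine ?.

Cm-244

Conserve mass number: A = 240 + 4, so A = 244.
Conserve atomic number: Z = 94 + 2, so Z = 96.
Z = 96 is curium, so the species is ^244_96 Cm.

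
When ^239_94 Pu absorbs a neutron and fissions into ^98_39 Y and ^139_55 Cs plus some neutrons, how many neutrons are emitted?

3

Conserve mass number: 240 = 98 + 139 + k, so k = 240 − 237 = 3.
Check atomic number: 94 = 39 + 55 + 0 = 94. ✓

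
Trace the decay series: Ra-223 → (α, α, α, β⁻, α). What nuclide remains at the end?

Tl-207

Start: (A, Z) = (223, 88).
After α: (219, 86).
After α: (215, 84).
After α: (211, 82).
After β⁻: (211, 83).
After α: (207, 81).
Z = 81 is thallium.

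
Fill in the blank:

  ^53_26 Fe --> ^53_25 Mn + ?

positron

Conserve mass number: 53 = 53 + A, so A = 0.
Conserve atomic number: 26 = 25 + Z, so Z = 1.
A = 0 and Z = 1 is ^0_1 e — a positron.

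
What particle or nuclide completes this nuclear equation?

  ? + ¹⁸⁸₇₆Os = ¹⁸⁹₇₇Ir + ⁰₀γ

proton

Conserve mass number: A + 188 = 189 + 0, so A = 1.
Conserve atomic number: Z + 76 = 77 + 0, so Z = 1.
A = 1 and Z = 1 is ¹₁H — a proton.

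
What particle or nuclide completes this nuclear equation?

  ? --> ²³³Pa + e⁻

Conserve mass number: A = 233 + 0, so A = 233.
Conserve atomic number: Z = 91 − 1, so Z = 90.
Z = 90 is thorium, so the species is ²³³Th.

Th-233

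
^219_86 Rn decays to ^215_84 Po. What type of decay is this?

ΔA = 215 − 219 = -4; ΔZ = 84 − 86 = -2.
A drops by 4 and Z drops by 2 — the signature of alpha emission.

alpha decay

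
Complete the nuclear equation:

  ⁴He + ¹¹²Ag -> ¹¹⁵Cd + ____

Conserve mass number: 4 + 112 = 115 + A, so A = 1.
Conserve atomic number: 2 + 47 = 48 + Z, so Z = 1.
A = 1 and Z = 1 is ¹H — a proton.

proton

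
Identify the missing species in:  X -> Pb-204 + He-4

Po-208

Conserve mass number: A = 204 + 4, so A = 208.
Conserve atomic number: Z = 82 + 2, so Z = 84.
Z = 84 is polonium, so the species is Po-208.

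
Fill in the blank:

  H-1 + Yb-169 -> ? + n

Conserve mass number: 1 + 169 = A + 1, so A = 169.
Conserve atomic number: 1 + 70 = Z + 0, so Z = 71.
Z = 71 is lutetium, so the species is Lu-169.

Lu-169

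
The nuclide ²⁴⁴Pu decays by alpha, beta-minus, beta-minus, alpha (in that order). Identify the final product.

U-236

Start: (A, Z) = (244, 94).
After α: (240, 92).
After β⁻: (240, 93).
After β⁻: (240, 94).
After α: (236, 92).
Z = 92 is uranium.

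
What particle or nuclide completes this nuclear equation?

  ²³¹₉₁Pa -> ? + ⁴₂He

Ac-227

Conserve mass number: 231 = A + 4, so A = 227.
Conserve atomic number: 91 = Z + 2, so Z = 89.
Z = 89 is actinium, so the species is ²²⁷₈₉Ac.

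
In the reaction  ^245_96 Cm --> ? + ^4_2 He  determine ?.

Pu-241

Conserve mass number: 245 = A + 4, so A = 241.
Conserve atomic number: 96 = Z + 2, so Z = 94.
Z = 94 is plutonium, so the species is ^241_94 Pu.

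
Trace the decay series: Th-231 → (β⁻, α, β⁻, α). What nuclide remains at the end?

Ra-223

Start: (A, Z) = (231, 90).
After β⁻: (231, 91).
After α: (227, 89).
After β⁻: (227, 90).
After α: (223, 88).
Z = 88 is radium.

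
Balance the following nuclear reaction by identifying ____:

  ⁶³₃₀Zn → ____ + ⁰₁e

Cu-63

Conserve mass number: 63 = A + 0, so A = 63.
Conserve atomic number: 30 = Z + 1, so Z = 29.
Z = 29 is copper, so the species is ⁶³₂₉Cu.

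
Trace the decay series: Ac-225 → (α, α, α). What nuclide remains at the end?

Bi-213

Start: (A, Z) = (225, 89).
After α: (221, 87).
After α: (217, 85).
After α: (213, 83).
Z = 83 is bismuth.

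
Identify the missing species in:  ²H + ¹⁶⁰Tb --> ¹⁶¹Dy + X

Conserve mass number: 2 + 160 = 161 + A, so A = 1.
Conserve atomic number: 1 + 65 = 66 + Z, so Z = 0.
A = 1 and Z = 0 is ¹n — a neutron.

neutron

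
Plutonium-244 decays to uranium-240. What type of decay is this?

alpha decay

ΔA = 240 − 244 = -4; ΔZ = 92 − 94 = -2.
A drops by 4 and Z drops by 2 — the signature of alpha emission.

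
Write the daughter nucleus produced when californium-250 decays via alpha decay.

Alpha decay: mass number changes by -4, atomic number by -2.
A: 250 − 4 = 246; Z: 98 − 2 = 96.
Z = 96 is curium, so the daughter is curium-246.

Cm-246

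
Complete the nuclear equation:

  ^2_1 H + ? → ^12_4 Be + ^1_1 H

Conserve mass number: 2 + A = 12 + 1, so A = 11.
Conserve atomic number: 1 + Z = 4 + 1, so Z = 4.
Z = 4 is beryllium, so the species is ^11_4 Be.

Be-11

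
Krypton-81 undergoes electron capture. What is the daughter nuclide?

Electron capture: mass number changes by +0, atomic number by -1.
A: 81 = 81; Z: 36 − 1 = 35.
Z = 35 is bromine, so the daughter is bromine-81.

Br-81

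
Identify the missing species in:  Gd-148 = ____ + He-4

Sm-144

Conserve mass number: 148 = A + 4, so A = 144.
Conserve atomic number: 64 = Z + 2, so Z = 62.
Z = 62 is samarium, so the species is Sm-144.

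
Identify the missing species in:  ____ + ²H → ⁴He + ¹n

triton

Conserve mass number: A + 2 = 4 + 1, so A = 3.
Conserve atomic number: Z + 1 = 2 + 0, so Z = 1.
A = 3 and Z = 1 is ³H — a triton.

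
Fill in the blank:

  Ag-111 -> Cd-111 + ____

Conserve mass number: 111 = 111 + A, so A = 0.
Conserve atomic number: 47 = 48 + Z, so Z = -1.
A = 0 and Z = -1 is e⁻ — a beta-minus particle.

beta-minus particle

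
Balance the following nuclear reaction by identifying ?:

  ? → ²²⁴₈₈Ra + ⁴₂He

Conserve mass number: A = 224 + 4, so A = 228.
Conserve atomic number: Z = 88 + 2, so Z = 90.
Z = 90 is thorium, so the species is ²²⁸₉₀Th.

Th-228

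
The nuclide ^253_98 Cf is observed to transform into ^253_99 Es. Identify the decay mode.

ΔA = 253 − 253 = 0; ΔZ = 99 − 98 = +1.
A is unchanged and Z rises by 1 — a neutron has become a proton (β⁻ decay).

beta-minus decay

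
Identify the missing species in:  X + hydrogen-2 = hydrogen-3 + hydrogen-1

Conserve mass number: A + 2 = 3 + 1, so A = 2.
Conserve atomic number: Z + 1 = 1 + 1, so Z = 1.
A = 2 and Z = 1 is hydrogen-2 — a deuteron.

deuteron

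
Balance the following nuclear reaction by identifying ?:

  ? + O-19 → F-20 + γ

Conserve mass number: A + 19 = 20 + 0, so A = 1.
Conserve atomic number: Z + 8 = 9 + 0, so Z = 1.
A = 1 and Z = 1 is H-1 — a proton.

proton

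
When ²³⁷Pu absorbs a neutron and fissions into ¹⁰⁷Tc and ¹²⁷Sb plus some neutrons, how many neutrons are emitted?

Conserve mass number: 238 = 107 + 127 + k, so k = 238 − 234 = 4.
Check atomic number: 94 = 43 + 51 + 0 = 94. ✓

4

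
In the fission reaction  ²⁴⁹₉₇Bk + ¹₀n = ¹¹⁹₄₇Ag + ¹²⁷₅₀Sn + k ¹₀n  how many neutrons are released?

4

Conserve mass number: 250 = 119 + 127 + k, so k = 250 − 246 = 4.
Check atomic number: 97 = 47 + 50 + 0 = 97. ✓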